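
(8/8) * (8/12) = 2/3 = 0.67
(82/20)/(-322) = -0.01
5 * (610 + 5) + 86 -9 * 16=3017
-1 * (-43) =43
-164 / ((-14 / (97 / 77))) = 7954 / 539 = 14.76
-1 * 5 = -5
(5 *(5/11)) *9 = 225/11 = 20.45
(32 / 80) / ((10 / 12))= 12 / 25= 0.48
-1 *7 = -7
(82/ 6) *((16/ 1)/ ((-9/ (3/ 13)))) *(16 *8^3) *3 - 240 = -5383312/ 39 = -138033.64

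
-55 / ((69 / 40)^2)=-88000 / 4761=-18.48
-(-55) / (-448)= -55 / 448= -0.12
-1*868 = -868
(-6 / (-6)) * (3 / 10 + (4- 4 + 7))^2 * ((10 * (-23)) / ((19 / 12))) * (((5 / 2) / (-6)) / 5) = 122567 / 190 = 645.09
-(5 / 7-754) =5273 / 7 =753.29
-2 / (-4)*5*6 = 15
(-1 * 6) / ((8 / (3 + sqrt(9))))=-9 / 2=-4.50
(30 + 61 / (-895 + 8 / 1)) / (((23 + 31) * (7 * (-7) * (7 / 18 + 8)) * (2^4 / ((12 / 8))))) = -26549 / 210013216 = -0.00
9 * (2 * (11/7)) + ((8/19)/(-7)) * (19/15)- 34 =-608/105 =-5.79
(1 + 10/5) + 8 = 11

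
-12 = -12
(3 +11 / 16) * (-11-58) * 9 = -36639 / 16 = -2289.94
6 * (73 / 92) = 219 / 46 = 4.76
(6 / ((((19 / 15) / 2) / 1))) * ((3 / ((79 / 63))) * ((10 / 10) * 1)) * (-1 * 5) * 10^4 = -1701000000 / 1501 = -1133244.50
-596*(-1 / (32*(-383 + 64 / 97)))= -14453 / 296696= -0.05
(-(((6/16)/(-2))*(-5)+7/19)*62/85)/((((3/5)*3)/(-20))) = 61535/5814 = 10.58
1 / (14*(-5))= -1 / 70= -0.01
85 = 85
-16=-16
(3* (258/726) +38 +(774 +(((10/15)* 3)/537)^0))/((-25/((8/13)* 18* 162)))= -2297854656/39325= -58432.41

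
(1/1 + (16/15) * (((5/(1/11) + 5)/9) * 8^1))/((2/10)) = 2605/9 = 289.44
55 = 55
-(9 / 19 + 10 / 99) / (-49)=1081 / 92169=0.01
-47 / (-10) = 47 / 10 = 4.70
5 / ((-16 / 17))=-85 / 16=-5.31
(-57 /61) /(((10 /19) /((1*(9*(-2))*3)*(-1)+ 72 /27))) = -6137 /61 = -100.61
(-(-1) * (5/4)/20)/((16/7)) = 7/256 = 0.03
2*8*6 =96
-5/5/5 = -1/5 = -0.20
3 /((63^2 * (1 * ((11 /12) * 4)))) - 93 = -451142 /4851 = -93.00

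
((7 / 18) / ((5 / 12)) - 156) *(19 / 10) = -22097 / 75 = -294.63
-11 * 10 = -110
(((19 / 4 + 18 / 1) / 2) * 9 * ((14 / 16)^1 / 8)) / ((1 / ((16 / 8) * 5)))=28665 / 256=111.97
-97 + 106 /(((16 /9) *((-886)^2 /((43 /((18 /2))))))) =-609154617 /6279968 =-97.00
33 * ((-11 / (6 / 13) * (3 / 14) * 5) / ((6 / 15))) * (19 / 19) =-117975 / 56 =-2106.70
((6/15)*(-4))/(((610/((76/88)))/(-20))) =152/3355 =0.05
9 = 9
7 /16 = 0.44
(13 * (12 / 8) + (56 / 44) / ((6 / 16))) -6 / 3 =20.89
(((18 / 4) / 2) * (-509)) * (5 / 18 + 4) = -39193 / 8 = -4899.12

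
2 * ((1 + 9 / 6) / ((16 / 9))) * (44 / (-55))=-9 / 4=-2.25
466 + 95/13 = 6153/13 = 473.31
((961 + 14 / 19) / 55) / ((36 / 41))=249731 / 12540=19.91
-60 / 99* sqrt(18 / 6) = -20* sqrt(3) / 33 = -1.05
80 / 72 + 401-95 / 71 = 256094 / 639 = 400.77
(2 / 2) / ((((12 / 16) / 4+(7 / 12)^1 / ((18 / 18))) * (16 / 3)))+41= 1526 / 37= 41.24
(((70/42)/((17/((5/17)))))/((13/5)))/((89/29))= 3625/1003119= 0.00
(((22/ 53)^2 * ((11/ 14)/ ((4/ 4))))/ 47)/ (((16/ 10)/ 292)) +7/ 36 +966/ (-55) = -16.84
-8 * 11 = -88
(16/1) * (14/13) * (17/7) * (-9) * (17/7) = -83232/91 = -914.64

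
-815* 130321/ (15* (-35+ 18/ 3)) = 21242323/ 87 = 244164.63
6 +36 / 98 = 312 / 49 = 6.37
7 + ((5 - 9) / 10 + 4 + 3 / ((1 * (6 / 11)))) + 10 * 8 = 961 / 10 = 96.10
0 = 0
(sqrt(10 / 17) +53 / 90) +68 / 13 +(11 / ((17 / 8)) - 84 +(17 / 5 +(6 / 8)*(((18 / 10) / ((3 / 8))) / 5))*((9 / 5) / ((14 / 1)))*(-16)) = -283609073 / 3480750 +sqrt(170) / 17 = -80.71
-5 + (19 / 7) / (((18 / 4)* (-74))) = -11674 / 2331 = -5.01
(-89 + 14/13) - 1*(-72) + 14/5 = -853/65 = -13.12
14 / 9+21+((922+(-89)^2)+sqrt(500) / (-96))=79790 / 9 - 5*sqrt(5) / 48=8865.32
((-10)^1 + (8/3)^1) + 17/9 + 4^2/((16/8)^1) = 23/9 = 2.56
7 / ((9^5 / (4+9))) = 0.00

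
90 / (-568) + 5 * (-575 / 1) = -816545 / 284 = -2875.16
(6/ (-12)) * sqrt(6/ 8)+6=6 - sqrt(3)/ 4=5.57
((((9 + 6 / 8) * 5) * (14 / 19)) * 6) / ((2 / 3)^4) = 331695 / 304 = 1091.10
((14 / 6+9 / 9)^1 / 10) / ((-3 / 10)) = -10 / 9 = -1.11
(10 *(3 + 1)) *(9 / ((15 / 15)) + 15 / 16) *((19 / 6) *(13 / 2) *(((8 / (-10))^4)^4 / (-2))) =-3514088554496 / 30517578125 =-115.15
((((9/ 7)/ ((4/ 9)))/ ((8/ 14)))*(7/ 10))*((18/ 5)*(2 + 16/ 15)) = 39123/ 1000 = 39.12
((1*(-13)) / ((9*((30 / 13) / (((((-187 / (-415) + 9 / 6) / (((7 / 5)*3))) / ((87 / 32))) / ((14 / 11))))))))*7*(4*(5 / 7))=-1.68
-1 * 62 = -62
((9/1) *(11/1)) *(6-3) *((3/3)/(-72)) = -33/8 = -4.12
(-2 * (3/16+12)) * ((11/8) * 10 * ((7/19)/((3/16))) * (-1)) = 25025/38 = 658.55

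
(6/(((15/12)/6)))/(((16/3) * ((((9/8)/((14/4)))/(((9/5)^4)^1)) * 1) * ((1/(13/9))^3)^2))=135150652/84375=1601.79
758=758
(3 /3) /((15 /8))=0.53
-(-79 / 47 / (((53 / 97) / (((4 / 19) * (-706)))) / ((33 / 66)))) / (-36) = 2705039 / 425961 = 6.35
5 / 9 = 0.56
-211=-211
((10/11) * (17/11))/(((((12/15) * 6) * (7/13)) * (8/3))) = 5525/27104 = 0.20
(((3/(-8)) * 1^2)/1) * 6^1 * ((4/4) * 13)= -29.25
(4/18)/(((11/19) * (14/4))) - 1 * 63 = -43583/693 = -62.89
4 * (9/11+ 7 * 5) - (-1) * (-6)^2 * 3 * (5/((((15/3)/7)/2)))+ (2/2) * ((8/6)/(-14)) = 382346/231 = 1655.18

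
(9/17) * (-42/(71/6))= -2268/1207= -1.88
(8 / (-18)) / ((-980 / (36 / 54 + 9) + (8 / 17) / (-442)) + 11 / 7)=3050684 / 685092501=0.00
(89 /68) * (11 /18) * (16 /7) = 1958 /1071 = 1.83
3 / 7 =0.43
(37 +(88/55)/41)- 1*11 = 5338/205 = 26.04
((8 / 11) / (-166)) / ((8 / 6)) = -3 / 913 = -0.00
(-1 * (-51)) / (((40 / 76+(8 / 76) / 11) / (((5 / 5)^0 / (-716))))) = -10659 / 80192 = -0.13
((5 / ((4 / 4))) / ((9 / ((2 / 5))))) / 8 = 0.03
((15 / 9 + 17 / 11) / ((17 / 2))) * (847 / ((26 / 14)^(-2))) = 394108 / 357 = 1103.94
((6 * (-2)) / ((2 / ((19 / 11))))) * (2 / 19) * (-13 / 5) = 156 / 55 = 2.84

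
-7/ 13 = -0.54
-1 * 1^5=-1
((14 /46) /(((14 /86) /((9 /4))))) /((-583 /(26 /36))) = -0.01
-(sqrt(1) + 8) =-9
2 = 2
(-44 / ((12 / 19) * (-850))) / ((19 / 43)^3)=874577 / 920550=0.95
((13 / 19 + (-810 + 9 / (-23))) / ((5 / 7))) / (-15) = 2476894 / 32775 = 75.57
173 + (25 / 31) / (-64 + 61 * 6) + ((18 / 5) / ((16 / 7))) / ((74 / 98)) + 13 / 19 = 23136910193 / 131629720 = 175.77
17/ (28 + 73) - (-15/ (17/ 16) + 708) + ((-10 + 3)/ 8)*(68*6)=-1804076/ 1717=-1050.71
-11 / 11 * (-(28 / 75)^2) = 784 / 5625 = 0.14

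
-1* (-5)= 5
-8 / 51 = -0.16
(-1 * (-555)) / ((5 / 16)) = 1776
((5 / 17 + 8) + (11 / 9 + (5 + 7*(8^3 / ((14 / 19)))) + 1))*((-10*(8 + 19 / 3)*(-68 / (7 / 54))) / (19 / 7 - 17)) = -128409352 / 5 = -25681870.40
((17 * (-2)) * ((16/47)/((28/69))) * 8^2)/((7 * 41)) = -600576/94423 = -6.36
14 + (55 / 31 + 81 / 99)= 5658 / 341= 16.59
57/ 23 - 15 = -288/ 23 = -12.52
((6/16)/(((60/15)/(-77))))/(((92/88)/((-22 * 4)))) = 27951/46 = 607.63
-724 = -724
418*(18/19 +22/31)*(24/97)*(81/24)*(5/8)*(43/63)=5193540/21049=246.74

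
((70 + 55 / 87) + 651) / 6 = 31391 / 261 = 120.27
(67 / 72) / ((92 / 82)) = 2747 / 3312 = 0.83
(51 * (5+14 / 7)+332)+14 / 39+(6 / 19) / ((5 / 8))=689.86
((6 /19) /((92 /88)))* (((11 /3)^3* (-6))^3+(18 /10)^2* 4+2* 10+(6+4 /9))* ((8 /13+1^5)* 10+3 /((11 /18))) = -1893900701336864 /11504025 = -164629397.22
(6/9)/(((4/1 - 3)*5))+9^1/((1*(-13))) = -0.56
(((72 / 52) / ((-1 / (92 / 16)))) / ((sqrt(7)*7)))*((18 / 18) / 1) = -207*sqrt(7) / 1274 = -0.43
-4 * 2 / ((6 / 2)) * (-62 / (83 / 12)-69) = 17256 / 83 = 207.90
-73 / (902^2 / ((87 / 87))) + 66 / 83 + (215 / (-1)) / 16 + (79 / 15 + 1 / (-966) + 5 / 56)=-4753859849713 / 652331415120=-7.29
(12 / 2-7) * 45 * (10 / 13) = -450 / 13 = -34.62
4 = 4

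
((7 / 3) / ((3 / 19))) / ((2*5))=133 / 90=1.48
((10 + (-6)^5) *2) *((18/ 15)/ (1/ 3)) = -279576/ 5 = -55915.20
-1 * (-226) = 226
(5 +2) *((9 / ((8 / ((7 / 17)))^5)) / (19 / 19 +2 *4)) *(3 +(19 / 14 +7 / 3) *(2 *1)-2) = 0.00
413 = 413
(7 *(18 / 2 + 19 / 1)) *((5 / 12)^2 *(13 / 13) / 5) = 245 / 36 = 6.81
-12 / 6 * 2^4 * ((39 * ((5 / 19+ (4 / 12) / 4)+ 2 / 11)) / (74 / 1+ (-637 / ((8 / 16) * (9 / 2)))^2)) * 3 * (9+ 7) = -0.39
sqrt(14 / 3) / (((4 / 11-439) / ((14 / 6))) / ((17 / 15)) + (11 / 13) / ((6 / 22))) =-17017 * sqrt(42) / 8309486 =-0.01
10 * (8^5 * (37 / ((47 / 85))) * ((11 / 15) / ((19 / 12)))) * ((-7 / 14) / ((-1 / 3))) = 15233267.10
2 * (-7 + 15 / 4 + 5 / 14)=-5.79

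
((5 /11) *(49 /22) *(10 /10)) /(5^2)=49 /1210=0.04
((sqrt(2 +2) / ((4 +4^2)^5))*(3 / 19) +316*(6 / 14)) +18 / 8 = 29298000021 / 212800000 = 137.68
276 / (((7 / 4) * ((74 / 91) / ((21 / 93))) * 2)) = 25116 / 1147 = 21.90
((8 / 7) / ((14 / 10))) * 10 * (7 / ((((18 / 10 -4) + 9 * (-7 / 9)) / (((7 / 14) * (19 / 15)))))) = -1900 / 483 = -3.93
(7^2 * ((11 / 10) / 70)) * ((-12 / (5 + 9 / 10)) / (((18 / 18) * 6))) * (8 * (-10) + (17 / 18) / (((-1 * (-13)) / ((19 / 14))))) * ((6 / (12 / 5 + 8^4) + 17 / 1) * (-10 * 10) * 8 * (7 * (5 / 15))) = -70219817558660 / 106092207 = -661875.36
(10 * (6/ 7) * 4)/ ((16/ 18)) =270/ 7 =38.57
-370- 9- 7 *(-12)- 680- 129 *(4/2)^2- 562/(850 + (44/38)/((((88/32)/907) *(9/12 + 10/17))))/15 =-21952381934/14722935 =-1491.03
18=18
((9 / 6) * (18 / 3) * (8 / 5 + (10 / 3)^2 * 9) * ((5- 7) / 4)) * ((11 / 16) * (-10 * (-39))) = -490347 / 4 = -122586.75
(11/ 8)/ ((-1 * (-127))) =11/ 1016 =0.01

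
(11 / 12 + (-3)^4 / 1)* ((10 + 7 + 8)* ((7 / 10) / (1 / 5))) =172025 / 24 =7167.71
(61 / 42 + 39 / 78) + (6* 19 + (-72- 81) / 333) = 89738 / 777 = 115.49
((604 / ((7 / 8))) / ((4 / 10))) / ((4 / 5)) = 15100 / 7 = 2157.14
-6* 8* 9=-432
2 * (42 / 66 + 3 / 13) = 248 / 143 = 1.73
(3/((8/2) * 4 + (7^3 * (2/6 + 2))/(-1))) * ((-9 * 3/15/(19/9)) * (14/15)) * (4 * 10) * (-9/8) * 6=-183708/223535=-0.82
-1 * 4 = -4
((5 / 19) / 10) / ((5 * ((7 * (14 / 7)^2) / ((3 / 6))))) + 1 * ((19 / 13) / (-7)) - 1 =-167187 / 138320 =-1.21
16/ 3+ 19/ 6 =17/ 2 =8.50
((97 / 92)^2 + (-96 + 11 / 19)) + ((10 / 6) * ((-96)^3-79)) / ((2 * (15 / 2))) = -142428907189 / 1447344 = -98407.09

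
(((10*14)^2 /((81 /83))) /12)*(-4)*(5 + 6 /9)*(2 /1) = -55311200 /729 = -75872.70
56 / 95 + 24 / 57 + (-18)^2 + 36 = 361.01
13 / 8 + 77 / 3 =655 / 24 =27.29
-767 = -767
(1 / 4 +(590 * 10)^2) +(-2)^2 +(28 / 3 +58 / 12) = 417720221 / 12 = 34810018.42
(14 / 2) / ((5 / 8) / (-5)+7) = 56 / 55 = 1.02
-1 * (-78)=78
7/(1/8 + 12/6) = 56/17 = 3.29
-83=-83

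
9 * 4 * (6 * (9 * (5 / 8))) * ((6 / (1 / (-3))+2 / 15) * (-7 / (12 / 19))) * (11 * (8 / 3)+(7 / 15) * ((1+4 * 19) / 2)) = 113802381 / 10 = 11380238.10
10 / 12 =5 / 6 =0.83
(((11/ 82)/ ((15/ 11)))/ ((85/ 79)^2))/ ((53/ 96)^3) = 111353020416/ 220505446625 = 0.50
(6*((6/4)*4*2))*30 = 2160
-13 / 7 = -1.86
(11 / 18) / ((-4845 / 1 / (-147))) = 539 / 29070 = 0.02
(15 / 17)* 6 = 90 / 17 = 5.29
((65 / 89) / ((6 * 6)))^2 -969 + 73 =-9197987711 / 10265616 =-896.00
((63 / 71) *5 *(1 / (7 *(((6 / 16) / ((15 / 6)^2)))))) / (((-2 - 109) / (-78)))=19500 / 2627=7.42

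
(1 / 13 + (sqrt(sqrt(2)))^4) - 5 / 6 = 97 / 78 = 1.24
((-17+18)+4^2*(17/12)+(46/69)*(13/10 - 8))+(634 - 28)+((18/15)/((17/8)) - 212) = 7034/17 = 413.76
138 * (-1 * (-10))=1380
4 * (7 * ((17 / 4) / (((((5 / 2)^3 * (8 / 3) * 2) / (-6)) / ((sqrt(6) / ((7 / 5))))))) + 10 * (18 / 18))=40 - 153 * sqrt(6) / 25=25.01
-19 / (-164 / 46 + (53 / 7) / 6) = 18354 / 2225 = 8.25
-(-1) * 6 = 6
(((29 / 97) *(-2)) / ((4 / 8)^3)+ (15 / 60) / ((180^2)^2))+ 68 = 25748513280097 / 407306880000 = 63.22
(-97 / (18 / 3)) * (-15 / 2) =485 / 4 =121.25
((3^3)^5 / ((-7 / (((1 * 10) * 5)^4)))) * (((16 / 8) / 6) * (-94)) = 401427755357142.86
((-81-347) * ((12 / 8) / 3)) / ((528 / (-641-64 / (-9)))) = 610435 / 2376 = 256.92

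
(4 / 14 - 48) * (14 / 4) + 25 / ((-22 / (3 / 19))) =-69881 / 418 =-167.18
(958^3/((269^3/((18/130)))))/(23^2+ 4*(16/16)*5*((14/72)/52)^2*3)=0.01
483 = 483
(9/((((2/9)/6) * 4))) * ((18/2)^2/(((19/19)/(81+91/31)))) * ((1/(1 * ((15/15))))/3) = 8535861/62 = 137675.18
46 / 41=1.12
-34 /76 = -17 /38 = -0.45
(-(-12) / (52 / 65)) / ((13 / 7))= 105 / 13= 8.08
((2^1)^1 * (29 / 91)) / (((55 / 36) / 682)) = 129456 / 455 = 284.52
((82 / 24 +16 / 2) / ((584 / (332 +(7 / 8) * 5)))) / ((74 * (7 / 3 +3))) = 368667 / 22126592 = 0.02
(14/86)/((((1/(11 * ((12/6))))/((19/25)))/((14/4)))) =10241/1075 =9.53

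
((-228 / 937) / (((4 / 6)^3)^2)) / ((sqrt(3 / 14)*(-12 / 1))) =4617*sqrt(42) / 59968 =0.50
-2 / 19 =-0.11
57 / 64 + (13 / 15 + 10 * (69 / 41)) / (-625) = 21212863 / 24600000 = 0.86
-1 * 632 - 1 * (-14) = -618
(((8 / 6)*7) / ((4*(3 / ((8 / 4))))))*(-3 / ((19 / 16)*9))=-224 / 513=-0.44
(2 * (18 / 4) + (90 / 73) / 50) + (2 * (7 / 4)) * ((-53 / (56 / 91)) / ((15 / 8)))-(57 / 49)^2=-161000725 / 1051638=-153.10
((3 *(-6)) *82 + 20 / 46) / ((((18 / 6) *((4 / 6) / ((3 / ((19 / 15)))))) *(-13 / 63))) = 48107115 / 5681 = 8468.07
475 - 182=293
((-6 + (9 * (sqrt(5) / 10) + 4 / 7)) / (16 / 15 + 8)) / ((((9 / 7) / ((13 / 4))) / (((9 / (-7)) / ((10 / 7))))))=0.86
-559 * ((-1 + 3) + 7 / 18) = -24037 / 18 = -1335.39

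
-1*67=-67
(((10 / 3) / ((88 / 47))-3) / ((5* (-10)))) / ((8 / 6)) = 161 / 8800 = 0.02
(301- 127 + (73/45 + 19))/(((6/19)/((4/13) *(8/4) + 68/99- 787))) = -84132268793/173745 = -484228.43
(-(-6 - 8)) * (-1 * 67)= -938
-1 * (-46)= 46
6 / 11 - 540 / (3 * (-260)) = 177 / 143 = 1.24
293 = 293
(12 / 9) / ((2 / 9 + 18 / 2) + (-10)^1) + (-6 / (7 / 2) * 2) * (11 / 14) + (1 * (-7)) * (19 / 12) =-9109 / 588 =-15.49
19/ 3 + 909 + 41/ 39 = 11913/ 13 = 916.38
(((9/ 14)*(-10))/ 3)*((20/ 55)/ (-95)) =0.01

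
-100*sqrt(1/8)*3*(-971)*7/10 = 72093.07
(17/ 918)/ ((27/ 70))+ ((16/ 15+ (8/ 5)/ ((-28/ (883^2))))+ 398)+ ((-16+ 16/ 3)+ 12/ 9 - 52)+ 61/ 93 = -34972691396/ 790965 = -44215.22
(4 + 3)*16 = 112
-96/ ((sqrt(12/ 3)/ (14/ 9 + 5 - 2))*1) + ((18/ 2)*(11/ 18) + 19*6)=-595/ 6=-99.17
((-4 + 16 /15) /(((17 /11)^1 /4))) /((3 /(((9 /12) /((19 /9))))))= -1452 /1615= -0.90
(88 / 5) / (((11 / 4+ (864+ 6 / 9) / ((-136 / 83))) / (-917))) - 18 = 3411942 / 267725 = 12.74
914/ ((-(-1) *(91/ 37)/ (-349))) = -11802482/ 91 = -129697.60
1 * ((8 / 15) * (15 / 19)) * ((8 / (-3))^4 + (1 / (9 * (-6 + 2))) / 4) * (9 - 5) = 131054 / 1539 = 85.16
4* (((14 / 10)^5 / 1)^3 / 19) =18990246039772 / 579833984375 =32.75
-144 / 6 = -24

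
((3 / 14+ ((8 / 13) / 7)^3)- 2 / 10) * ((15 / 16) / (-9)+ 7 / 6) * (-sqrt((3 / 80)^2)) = -5751423 / 9645708800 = -0.00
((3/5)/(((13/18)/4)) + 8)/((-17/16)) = -11776/1105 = -10.66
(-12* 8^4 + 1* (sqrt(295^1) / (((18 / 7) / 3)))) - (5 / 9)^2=-3981337 / 81 + 7* sqrt(295) / 6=-49132.27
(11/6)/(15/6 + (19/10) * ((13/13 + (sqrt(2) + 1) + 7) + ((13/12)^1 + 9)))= 1023220/21527833 - 50160 * sqrt(2)/21527833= 0.04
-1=-1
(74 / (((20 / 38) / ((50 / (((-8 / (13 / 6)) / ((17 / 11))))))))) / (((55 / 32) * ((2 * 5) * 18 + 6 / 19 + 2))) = -2951897 / 314358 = -9.39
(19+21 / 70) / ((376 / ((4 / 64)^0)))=193 / 3760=0.05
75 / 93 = 25 / 31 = 0.81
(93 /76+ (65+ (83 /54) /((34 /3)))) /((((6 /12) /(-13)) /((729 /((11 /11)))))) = -406261089 /323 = -1257774.27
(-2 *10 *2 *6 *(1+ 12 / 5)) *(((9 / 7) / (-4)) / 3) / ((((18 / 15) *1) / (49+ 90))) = 10127.14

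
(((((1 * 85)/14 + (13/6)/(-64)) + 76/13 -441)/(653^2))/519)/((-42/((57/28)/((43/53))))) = 15100004273/130352948682937344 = 0.00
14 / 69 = 0.20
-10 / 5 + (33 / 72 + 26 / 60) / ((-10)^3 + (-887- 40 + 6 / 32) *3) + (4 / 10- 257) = -234629287 / 907305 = -258.60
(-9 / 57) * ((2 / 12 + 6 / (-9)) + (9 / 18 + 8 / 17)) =-24 / 323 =-0.07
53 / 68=0.78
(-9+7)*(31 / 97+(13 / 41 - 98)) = 774428 / 3977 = 194.73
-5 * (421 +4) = -2125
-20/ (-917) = 20/ 917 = 0.02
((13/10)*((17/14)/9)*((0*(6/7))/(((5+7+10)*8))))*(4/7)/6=0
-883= -883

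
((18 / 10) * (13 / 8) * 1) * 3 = 351 / 40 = 8.78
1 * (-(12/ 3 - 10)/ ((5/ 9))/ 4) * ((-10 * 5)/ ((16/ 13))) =-1755/ 16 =-109.69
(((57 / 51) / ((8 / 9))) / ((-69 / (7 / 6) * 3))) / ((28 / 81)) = -513 / 25024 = -0.02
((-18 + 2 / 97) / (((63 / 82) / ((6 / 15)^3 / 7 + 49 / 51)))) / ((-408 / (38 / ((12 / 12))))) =29401622504 / 13907872125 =2.11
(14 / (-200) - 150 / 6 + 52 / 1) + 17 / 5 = 3033 / 100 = 30.33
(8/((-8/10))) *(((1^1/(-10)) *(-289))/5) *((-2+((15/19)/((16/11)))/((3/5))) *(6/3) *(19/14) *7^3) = 4715613/80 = 58945.16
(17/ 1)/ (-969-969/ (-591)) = -197/ 11210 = -0.02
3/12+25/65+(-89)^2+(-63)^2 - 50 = 615713/52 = 11840.63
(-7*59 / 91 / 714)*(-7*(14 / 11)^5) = 0.15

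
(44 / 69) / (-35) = -44 / 2415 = -0.02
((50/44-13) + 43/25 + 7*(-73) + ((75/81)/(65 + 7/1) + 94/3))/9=-261845713/4811400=-54.42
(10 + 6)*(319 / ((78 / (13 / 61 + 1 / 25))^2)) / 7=190118896 / 24760929375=0.01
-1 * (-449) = 449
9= 9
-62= -62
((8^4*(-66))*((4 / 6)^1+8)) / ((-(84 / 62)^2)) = 562884608 / 441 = 1276382.33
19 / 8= 2.38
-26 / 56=-13 / 28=-0.46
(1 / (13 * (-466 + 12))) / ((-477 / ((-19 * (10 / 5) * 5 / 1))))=-95 / 1407627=-0.00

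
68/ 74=34/ 37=0.92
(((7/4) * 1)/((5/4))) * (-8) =-56/5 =-11.20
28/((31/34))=952/31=30.71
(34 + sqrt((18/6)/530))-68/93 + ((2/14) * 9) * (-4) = sqrt(1590)/530 + 18310/651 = 28.20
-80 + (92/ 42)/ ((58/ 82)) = -46834/ 609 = -76.90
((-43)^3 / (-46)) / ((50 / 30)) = 238521 / 230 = 1037.05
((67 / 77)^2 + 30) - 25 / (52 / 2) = 4593109 / 154154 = 29.80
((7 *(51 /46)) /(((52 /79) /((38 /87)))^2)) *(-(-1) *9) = 30.76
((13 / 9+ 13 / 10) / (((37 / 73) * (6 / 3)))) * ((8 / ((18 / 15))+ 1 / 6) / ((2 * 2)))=739271 / 159840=4.63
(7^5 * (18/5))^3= 27687778725987576/125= 221502229807900.61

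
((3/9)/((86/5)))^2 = 25/66564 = 0.00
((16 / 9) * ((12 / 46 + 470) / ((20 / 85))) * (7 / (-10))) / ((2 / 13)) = -16732352 / 1035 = -16166.52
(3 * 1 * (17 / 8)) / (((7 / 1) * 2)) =51 / 112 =0.46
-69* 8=-552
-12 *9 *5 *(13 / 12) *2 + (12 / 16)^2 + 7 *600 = 48489 / 16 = 3030.56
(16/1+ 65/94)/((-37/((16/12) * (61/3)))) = -63806/5217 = -12.23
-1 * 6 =-6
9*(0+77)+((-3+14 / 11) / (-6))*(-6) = 7604 / 11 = 691.27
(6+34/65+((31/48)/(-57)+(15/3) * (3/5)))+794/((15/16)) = 152310193/177840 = 856.45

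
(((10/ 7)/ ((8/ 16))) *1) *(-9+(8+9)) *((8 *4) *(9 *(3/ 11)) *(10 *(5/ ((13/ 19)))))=131328000/ 1001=131196.80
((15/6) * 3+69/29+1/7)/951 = 4069/386106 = 0.01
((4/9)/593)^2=16/28483569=0.00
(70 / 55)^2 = 196 / 121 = 1.62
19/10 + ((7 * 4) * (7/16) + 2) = 323/20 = 16.15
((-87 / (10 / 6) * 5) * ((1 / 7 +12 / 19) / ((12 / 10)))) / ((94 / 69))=-3091545 / 25004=-123.64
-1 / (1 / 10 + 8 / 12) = -30 / 23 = -1.30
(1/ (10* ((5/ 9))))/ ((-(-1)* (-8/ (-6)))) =27/ 200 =0.14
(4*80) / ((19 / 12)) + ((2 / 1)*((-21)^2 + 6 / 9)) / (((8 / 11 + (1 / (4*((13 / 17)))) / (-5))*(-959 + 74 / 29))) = 600694715320 / 2992850037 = 200.71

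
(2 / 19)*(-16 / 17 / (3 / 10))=-320 / 969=-0.33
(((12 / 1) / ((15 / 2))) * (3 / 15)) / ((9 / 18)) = 16 / 25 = 0.64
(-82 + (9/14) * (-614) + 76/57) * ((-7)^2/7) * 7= -69881/3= -23293.67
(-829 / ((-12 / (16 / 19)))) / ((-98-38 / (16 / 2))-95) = -13264 / 45087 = -0.29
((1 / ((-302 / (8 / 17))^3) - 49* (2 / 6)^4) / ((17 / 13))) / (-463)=10774994100923 / 10784314318793913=0.00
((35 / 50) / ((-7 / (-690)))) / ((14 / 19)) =1311 / 14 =93.64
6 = 6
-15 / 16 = -0.94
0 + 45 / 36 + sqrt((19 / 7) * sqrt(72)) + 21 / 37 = 269 / 148 + 2^(3 / 4) * sqrt(399) / 7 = 6.62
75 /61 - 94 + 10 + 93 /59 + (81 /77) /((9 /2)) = -22436004 /277123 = -80.96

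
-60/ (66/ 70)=-700/ 11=-63.64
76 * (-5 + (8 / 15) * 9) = -76 / 5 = -15.20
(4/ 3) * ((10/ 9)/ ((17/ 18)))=80/ 51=1.57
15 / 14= 1.07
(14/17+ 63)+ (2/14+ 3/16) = 122149/1904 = 64.15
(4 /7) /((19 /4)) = 16 /133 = 0.12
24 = 24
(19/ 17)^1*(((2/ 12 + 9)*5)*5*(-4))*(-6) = 104500/ 17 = 6147.06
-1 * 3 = -3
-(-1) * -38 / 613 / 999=-38 / 612387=-0.00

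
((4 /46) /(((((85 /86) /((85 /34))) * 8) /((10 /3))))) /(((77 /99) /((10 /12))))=1075 /10948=0.10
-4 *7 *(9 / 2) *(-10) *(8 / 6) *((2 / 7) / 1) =480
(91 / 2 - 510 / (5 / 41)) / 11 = -8273 / 22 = -376.05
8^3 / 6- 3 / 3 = 253 / 3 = 84.33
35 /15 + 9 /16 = 139 /48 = 2.90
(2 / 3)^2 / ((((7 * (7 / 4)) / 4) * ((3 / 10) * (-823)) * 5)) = -128 / 1088829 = -0.00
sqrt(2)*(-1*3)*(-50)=150*sqrt(2)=212.13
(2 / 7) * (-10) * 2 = -5.71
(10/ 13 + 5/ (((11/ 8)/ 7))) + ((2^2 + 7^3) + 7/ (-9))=479338/ 1287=372.45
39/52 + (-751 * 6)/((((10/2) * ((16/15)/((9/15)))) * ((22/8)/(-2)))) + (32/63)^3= 20329278791/55010340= 369.55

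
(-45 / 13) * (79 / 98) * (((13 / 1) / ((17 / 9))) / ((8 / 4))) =-31995 / 3332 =-9.60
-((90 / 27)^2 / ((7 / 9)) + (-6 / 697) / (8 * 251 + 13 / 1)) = -140863658 / 9860459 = -14.29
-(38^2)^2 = -2085136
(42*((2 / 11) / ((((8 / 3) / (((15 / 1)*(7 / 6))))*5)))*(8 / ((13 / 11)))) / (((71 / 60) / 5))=264600 / 923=286.67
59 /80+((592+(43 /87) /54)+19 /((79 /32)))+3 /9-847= -3655359911 /14845680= -246.22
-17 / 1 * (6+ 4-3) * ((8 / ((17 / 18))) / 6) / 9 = -56 / 3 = -18.67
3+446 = 449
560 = 560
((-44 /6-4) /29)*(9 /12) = -17 /58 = -0.29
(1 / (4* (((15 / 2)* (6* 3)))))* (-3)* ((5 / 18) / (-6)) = 1 / 3888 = 0.00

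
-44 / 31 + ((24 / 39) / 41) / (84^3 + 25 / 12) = -1.42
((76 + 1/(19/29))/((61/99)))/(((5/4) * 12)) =48609/5795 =8.39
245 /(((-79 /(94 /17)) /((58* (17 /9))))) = -1335740 /711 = -1878.68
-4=-4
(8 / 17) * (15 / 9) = 40 / 51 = 0.78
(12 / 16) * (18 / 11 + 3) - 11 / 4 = 8 / 11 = 0.73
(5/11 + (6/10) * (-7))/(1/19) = -3914/55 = -71.16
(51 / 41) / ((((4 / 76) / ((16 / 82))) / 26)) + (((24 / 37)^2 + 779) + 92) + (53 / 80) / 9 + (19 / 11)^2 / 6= 198862670566397 / 200488297680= 991.89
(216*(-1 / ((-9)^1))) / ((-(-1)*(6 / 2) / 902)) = 7216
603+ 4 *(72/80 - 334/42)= 60353/105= 574.79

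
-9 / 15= -3 / 5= -0.60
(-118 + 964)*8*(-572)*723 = -2798947008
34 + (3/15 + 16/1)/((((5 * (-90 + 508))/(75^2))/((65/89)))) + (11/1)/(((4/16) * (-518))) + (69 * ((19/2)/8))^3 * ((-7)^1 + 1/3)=-3667322.31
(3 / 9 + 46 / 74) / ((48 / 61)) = 3233 / 2664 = 1.21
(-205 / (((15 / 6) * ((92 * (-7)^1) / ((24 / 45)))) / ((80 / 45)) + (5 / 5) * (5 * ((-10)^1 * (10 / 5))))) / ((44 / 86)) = 56416 / 253165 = 0.22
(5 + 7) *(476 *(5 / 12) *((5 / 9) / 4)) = 330.56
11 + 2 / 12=67 / 6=11.17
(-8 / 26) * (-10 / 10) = 4 / 13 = 0.31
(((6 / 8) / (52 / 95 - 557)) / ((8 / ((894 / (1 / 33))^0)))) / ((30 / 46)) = -437 / 1691616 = -0.00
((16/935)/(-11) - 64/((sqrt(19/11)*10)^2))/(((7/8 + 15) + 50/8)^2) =-7755776/10203594225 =-0.00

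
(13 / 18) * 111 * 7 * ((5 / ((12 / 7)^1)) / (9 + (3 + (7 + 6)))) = 23569 / 360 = 65.47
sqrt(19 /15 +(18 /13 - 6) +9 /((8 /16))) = sqrt(557115) /195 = 3.83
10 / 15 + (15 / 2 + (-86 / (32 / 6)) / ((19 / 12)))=-115 / 57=-2.02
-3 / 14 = -0.21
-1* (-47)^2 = -2209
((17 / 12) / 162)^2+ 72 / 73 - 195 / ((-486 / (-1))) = 161427529 / 275876928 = 0.59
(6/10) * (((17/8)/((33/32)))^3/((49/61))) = 19180352/2934855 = 6.54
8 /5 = 1.60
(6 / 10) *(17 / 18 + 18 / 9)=53 / 30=1.77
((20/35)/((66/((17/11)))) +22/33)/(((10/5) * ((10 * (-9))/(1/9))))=-0.00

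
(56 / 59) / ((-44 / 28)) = -392 / 649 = -0.60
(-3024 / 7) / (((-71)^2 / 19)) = -8208 / 5041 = -1.63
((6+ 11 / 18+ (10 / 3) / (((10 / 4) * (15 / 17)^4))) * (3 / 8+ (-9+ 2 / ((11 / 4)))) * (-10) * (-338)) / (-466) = 62868798863 / 124561800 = 504.72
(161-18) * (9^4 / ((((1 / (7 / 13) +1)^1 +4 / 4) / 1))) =243243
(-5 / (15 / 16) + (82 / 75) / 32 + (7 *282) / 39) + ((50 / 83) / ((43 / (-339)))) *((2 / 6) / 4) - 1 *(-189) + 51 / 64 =52272862433 / 222705600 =234.72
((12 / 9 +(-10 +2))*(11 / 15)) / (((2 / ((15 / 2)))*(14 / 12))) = -110 / 7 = -15.71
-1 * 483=-483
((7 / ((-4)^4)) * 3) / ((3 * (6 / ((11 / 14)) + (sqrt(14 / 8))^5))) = 528 / 105953 - 847 * sqrt(7) / 847624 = 0.00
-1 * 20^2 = -400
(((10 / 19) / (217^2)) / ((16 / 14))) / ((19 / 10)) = 25 / 4856894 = 0.00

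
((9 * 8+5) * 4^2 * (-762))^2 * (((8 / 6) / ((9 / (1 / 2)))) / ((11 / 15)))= 89021757440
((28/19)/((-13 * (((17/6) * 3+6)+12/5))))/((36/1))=-70/375687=-0.00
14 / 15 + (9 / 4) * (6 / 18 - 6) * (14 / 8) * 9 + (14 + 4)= -43651 / 240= -181.88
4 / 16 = 1 / 4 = 0.25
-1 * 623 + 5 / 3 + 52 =-1708 / 3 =-569.33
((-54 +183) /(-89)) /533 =-129 /47437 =-0.00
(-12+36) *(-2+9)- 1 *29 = 139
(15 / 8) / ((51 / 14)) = 35 / 68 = 0.51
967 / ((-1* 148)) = -6.53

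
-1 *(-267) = 267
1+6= 7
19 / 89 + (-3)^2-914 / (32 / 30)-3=-605671 / 712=-850.66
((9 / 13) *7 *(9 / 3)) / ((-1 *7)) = -27 / 13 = -2.08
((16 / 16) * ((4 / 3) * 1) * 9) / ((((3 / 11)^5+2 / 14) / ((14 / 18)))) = 7891499 / 122064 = 64.65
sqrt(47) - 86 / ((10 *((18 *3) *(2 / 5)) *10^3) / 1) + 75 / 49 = 8.39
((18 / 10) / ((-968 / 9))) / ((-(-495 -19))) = -81 / 2487760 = -0.00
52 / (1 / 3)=156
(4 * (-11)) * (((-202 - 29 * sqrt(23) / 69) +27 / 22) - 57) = 1276 * sqrt(23) / 69 +11342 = 11430.69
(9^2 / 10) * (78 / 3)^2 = 27378 / 5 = 5475.60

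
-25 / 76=-0.33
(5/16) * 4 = 5/4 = 1.25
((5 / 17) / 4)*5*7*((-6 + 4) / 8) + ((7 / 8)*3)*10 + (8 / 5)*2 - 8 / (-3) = 128411 / 4080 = 31.47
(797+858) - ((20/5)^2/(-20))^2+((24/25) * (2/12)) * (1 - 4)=41347/25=1653.88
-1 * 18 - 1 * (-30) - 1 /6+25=221 /6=36.83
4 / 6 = 2 / 3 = 0.67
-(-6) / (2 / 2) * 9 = 54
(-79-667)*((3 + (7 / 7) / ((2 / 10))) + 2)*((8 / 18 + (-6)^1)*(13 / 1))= 4849000 / 9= 538777.78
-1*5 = -5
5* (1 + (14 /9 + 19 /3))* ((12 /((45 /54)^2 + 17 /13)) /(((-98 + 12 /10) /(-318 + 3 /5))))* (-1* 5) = -495144000 /113377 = -4367.23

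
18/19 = 0.95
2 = 2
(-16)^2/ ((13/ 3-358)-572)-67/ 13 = -196043/ 36101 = -5.43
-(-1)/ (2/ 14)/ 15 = 7/ 15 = 0.47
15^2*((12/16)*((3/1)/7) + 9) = 58725/28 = 2097.32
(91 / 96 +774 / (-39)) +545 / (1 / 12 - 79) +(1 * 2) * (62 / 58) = -811135463 / 34273824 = -23.67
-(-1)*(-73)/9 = -8.11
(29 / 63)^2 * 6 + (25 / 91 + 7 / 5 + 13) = 1371283 / 85995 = 15.95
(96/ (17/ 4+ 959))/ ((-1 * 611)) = -384/ 2354183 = -0.00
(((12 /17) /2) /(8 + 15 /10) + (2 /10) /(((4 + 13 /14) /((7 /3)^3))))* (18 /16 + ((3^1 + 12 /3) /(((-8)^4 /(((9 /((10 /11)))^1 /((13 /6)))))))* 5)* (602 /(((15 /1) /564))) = 81004892009657 /5562835200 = 14561.80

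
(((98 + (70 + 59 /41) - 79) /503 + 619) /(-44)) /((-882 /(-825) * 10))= -63846725 /48505296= -1.32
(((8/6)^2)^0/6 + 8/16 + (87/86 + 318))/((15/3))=82477/1290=63.94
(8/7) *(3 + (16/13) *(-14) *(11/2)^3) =-297832/91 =-3272.88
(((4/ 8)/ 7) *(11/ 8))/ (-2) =-11/ 224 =-0.05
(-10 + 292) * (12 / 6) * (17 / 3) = 3196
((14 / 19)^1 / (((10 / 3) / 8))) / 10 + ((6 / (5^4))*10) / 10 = 2214 / 11875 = 0.19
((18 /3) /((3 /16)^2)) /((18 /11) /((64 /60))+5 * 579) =45056 /764685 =0.06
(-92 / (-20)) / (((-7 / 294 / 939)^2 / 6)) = 214639106472 / 5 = 42927821294.40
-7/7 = -1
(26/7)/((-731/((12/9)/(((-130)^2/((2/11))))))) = -4/54879825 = -0.00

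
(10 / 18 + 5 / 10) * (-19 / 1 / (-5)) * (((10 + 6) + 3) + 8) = 1083 / 10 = 108.30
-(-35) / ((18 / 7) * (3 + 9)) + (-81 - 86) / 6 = -5767 / 216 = -26.70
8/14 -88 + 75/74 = -44763/518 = -86.42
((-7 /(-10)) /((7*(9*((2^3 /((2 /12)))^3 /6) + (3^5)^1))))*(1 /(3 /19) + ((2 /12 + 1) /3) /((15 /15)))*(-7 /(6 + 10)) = -121 /68351040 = -0.00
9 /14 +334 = 334.64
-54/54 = -1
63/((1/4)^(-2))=63/16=3.94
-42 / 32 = -21 / 16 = -1.31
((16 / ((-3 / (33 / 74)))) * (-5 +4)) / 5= 0.48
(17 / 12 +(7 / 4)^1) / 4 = 19 / 24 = 0.79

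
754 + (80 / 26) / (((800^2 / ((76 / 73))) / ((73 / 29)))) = 754.00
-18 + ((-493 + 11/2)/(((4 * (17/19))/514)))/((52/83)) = -30401571/272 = -111770.48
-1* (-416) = 416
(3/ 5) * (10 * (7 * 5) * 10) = 2100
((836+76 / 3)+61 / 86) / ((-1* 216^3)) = -222407 / 2600045568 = -0.00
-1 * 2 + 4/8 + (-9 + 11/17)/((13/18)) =-5775/442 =-13.07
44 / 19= 2.32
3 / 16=0.19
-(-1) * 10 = 10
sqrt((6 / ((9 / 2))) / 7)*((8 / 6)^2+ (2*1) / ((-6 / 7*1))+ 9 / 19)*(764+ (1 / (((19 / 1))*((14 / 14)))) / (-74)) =-716122*sqrt(21) / 120213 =-27.30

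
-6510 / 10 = -651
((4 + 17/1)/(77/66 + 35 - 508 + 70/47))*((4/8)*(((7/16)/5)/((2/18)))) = -186543/10610960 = -0.02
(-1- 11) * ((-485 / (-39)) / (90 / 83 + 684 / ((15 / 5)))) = -80510 / 123591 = -0.65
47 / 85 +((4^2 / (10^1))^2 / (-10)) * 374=-202281 / 2125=-95.19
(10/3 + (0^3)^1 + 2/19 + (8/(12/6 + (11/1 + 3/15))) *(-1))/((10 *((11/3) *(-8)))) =-111/11495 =-0.01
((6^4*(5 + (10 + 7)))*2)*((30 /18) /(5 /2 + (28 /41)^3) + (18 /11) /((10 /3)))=3632768064 /58865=61713.55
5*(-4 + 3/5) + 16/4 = -13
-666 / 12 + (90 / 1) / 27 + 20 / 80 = -623 / 12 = -51.92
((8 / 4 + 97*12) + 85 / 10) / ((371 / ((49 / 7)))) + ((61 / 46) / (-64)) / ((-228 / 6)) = 131396897 / 5929216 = 22.16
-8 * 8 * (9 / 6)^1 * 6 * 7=-4032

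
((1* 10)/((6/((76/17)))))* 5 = 1900/51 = 37.25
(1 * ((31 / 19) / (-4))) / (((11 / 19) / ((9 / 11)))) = -279 / 484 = -0.58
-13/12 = -1.08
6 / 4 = 3 / 2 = 1.50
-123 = -123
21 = 21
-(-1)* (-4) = -4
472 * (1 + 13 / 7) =9440 / 7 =1348.57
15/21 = 5/7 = 0.71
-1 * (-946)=946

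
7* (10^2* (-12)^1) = -8400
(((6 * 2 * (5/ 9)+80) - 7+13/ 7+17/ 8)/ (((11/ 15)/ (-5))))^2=123429255625/ 379456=325279.49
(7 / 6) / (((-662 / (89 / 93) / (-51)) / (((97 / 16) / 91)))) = 146761 / 25611456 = 0.01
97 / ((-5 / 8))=-776 / 5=-155.20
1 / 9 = 0.11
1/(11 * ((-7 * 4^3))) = -1/4928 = -0.00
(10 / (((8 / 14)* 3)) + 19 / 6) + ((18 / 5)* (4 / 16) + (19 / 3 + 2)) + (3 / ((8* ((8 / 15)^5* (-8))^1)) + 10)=853971997 / 31457280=27.15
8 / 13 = 0.62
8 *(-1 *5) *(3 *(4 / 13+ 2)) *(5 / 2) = -9000 / 13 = -692.31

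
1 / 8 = 0.12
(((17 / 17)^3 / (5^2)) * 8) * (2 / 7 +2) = 0.73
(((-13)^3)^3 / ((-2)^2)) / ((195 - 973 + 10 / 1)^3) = 10604499373 / 1811939328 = 5.85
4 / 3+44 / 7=160 / 21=7.62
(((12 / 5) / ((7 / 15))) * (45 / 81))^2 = 400 / 49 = 8.16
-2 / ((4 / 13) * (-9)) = 13 / 18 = 0.72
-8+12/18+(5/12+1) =-71/12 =-5.92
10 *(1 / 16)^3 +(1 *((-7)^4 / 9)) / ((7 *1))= 702509 / 18432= 38.11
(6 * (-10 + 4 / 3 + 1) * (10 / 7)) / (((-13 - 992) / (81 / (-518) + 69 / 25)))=516994 / 3036775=0.17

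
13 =13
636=636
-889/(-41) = 889/41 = 21.68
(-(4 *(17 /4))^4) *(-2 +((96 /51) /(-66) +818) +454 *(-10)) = 10264141340 /33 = 311034586.06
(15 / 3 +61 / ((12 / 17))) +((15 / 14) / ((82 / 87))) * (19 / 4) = 1333741 / 13776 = 96.82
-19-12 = -31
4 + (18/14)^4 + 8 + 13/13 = 37774/2401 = 15.73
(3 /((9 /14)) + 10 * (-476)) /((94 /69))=-3490.62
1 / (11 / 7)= 7 / 11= 0.64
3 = 3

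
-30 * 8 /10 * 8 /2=-96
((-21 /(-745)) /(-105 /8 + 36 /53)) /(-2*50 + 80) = 742 /6552275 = 0.00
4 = 4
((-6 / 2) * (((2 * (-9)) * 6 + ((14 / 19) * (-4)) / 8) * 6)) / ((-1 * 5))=-37062 / 95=-390.13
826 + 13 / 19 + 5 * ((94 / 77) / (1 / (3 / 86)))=52019272 / 62909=826.90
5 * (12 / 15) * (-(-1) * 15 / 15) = 4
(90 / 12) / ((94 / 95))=1425 / 188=7.58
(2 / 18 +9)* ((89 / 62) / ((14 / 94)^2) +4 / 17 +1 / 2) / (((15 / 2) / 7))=277175744 / 498015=556.56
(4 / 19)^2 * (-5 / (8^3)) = -0.00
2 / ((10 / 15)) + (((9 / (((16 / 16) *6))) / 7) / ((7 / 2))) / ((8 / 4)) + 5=787 / 98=8.03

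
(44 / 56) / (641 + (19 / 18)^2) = 1782 / 1456315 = 0.00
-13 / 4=-3.25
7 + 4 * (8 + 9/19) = 40.89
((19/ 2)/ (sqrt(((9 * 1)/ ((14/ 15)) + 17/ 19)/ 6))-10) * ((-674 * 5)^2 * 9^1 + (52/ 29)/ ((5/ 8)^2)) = -148207551656/ 145 + 1407971740732 * sqrt(1118397)/ 2032175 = -289413219.28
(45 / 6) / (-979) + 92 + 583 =1321635 / 1958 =674.99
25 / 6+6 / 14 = 193 / 42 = 4.60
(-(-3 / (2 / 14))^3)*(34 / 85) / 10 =9261 / 25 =370.44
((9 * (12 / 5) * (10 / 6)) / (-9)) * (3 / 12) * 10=-10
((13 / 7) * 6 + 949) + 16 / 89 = 598281 / 623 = 960.32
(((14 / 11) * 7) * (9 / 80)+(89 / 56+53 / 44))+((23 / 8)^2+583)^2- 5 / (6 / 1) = 1653906196067 / 4730880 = 349598.00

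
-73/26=-2.81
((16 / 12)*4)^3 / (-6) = -2048 / 81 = -25.28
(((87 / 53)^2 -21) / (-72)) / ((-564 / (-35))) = 149975 / 9505656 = 0.02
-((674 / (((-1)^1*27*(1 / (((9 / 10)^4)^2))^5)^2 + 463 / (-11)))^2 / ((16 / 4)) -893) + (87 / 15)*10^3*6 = 43187440424782996769504029340672136063390823775899407440874961051296884159448831414621976384135626669921232980935627027280611024318160008148371223555212343240224792948 / 1209969473700595045033847088532118229129813674976222255285308351695607559361714802610543988349756834297024459240240072597844423636748081706138246559423978227569009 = 35693.00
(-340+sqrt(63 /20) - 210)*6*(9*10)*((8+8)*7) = -33156658.65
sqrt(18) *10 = 30 *sqrt(2) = 42.43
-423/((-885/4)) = 564/295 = 1.91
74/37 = 2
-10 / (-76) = 5 / 38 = 0.13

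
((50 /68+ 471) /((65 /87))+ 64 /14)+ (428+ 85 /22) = 90856708 /85085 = 1067.83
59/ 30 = 1.97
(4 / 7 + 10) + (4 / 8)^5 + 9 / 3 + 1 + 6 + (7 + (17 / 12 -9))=13453 / 672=20.02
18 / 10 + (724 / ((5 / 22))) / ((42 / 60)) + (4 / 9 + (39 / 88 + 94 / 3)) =127092821 / 27720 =4584.88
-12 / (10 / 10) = -12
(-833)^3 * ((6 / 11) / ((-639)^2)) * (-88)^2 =-813837428096 / 136107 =-5979394.36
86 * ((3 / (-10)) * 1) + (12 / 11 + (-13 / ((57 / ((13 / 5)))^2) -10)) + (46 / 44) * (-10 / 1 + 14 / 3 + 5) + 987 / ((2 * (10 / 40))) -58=3361101731 / 1786950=1880.92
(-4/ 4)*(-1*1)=1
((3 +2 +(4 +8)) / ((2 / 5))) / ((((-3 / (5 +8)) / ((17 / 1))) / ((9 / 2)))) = -56355 / 4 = -14088.75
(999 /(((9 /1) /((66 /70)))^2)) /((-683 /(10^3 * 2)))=-1074480 /33467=-32.11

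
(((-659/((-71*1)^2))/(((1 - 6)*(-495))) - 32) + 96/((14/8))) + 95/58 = 124078276321/5065448850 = 24.50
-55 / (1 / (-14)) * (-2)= -1540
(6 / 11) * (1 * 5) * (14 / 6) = 70 / 11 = 6.36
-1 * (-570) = 570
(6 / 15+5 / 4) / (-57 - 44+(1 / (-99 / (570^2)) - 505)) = -363 / 855320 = -0.00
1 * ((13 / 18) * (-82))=-533 / 9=-59.22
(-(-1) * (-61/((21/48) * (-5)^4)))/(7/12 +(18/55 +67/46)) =-2963136/31441375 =-0.09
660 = 660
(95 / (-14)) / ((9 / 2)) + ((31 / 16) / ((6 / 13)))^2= 1039583 / 64512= 16.11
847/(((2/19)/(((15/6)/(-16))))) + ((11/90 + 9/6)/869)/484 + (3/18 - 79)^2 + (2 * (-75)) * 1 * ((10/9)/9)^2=364636436949589/73587476160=4955.14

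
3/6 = 1/2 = 0.50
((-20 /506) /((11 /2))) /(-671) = 20 /1867393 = 0.00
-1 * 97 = -97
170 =170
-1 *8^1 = -8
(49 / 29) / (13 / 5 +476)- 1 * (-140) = 9715825 / 69397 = 140.00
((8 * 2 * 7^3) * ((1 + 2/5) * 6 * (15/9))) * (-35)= -2689120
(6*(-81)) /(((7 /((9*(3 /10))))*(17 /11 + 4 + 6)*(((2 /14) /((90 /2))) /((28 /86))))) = -9093546 /5461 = -1665.18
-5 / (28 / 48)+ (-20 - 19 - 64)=-781 / 7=-111.57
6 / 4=1.50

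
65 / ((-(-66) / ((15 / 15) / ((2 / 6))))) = 65 / 22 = 2.95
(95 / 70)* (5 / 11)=95 / 154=0.62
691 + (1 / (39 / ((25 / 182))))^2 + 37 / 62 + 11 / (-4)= 268965346648 / 390457431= 688.85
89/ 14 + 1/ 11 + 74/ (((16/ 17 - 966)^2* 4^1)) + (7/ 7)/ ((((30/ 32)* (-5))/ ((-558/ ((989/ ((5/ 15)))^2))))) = 19606982362807366223/ 3040744863908551800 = 6.45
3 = 3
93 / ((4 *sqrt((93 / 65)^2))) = 65 / 4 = 16.25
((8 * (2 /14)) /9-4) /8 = -61 /126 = -0.48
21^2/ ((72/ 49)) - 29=2169/ 8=271.12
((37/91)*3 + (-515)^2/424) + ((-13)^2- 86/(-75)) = 2306060849/2893800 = 796.90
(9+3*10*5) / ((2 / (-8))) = -636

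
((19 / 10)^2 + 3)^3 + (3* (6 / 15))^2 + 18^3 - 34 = 6088.24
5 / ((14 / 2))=5 / 7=0.71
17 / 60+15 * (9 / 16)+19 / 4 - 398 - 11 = -94927 / 240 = -395.53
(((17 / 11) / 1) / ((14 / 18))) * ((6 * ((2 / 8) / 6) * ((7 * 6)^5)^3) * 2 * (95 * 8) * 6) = 111241694012453986790281052160 / 11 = 10112881273859453344571000000.00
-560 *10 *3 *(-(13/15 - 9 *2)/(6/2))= -287840/3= -95946.67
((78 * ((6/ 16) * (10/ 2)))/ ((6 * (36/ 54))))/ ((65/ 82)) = 369/ 8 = 46.12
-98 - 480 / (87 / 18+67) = -104.68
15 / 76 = 0.20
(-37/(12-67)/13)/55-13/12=-1.08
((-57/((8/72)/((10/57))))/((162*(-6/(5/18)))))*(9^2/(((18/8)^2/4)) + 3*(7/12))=1.69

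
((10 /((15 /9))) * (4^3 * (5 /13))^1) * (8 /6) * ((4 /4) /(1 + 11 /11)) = 1280 /13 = 98.46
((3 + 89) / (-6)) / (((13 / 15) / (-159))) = 36570 / 13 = 2813.08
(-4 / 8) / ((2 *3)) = -1 / 12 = -0.08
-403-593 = -996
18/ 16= 9/ 8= 1.12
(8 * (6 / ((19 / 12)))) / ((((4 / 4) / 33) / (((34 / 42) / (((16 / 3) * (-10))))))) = -15.18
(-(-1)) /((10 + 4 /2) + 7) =1 /19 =0.05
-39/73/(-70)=39/5110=0.01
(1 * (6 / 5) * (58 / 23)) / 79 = 348 / 9085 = 0.04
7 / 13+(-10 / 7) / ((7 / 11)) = -1087 / 637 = -1.71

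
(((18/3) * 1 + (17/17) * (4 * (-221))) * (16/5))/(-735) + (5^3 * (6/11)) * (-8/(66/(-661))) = 2430874808/444675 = 5466.63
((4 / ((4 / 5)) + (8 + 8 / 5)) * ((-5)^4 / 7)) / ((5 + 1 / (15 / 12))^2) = 228125 / 5887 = 38.75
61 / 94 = 0.65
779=779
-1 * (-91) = 91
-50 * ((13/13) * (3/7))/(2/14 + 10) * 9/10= -135/71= -1.90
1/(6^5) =1/7776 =0.00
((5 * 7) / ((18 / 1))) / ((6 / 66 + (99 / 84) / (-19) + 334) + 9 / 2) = 102410 / 17829639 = 0.01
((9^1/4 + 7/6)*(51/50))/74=0.05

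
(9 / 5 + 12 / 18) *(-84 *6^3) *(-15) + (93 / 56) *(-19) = 37592601 / 56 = 671296.45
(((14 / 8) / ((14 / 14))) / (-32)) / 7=-1 / 128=-0.01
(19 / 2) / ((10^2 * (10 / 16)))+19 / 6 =2489 / 750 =3.32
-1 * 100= -100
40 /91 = 0.44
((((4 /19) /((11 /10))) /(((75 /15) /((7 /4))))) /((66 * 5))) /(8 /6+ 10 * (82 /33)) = 7 /902880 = 0.00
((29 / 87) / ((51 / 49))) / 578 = 0.00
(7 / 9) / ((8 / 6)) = 7 / 12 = 0.58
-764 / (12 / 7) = -1337 / 3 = -445.67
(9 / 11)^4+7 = 7.45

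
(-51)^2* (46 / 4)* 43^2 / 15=36870909 / 10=3687090.90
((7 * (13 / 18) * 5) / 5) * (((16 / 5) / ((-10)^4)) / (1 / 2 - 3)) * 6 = -182 / 46875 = -0.00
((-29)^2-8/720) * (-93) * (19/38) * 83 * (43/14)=-8374155271/840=-9969232.47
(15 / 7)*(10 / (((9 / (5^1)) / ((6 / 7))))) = 500 / 49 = 10.20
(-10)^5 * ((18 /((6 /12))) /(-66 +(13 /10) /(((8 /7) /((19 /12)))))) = 3456000000 /61631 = 56075.68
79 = 79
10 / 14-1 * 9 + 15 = 47 / 7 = 6.71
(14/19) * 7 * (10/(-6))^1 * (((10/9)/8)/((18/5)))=-6125/18468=-0.33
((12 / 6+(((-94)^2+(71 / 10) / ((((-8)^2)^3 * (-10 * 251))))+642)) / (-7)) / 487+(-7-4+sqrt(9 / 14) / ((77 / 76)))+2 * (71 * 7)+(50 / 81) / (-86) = 114 * sqrt(14) / 539+76579779422087005693 / 78125735529676800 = 981.00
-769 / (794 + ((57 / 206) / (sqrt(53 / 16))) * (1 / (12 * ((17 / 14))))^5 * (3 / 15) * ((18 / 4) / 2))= -5740785902464843748221626163200 / 5927417433754338018217884918311 + 103429508326683456960 * sqrt(53) / 5927417433754338018217884918311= -0.97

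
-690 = -690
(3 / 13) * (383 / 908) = 1149 / 11804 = 0.10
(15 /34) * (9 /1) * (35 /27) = 175 /34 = 5.15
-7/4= -1.75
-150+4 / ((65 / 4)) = -149.75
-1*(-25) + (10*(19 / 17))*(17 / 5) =63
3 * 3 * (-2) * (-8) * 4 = 576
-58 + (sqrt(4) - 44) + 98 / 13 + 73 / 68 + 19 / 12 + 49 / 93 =-3669853 / 41106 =-89.28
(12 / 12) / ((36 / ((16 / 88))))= 1 / 198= 0.01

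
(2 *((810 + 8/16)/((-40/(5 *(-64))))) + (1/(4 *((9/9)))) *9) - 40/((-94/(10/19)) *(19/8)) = 880271327/67868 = 12970.34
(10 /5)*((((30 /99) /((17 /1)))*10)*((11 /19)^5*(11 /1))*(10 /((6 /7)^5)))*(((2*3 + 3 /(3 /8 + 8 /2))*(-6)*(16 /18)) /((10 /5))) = -1005376972600 /10228764969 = -98.29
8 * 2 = 16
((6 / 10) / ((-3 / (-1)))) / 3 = 1 / 15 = 0.07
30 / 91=0.33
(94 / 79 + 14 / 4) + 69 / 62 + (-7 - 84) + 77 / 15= -2941147 / 36735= -80.06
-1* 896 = -896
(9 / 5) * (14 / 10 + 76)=3483 / 25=139.32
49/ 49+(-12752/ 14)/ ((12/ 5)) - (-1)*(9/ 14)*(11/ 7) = -110989/ 294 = -377.51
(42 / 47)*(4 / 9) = 0.40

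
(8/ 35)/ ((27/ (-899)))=-7192/ 945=-7.61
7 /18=0.39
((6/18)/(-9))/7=-1/189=-0.01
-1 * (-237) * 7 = 1659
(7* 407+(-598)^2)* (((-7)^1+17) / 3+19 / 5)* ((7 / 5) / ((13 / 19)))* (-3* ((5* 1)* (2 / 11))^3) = -205184265720 / 17303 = -11858305.83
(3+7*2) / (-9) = -17 / 9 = -1.89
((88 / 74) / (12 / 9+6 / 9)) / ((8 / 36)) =99 / 37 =2.68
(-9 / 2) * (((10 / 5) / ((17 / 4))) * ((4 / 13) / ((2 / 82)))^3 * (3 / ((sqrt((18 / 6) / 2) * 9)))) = -17643776 * sqrt(6) / 37349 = -1157.15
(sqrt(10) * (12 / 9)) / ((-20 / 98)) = -98 * sqrt(10) / 15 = -20.66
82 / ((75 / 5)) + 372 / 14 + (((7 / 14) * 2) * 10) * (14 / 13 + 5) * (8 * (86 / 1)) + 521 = 57824497 / 1365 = 42362.27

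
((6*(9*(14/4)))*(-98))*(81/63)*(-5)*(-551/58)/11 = -1131165/11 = -102833.18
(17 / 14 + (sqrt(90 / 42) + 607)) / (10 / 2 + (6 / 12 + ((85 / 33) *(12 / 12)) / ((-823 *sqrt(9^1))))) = 162954 *sqrt(105) / 6272539 + 53367435 / 482503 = 110.87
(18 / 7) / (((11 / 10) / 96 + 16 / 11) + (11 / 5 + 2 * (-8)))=-190080 / 911729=-0.21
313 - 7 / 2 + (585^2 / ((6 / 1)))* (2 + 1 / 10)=480353 / 4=120088.25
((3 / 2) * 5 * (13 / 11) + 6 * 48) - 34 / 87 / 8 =1136207 / 3828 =296.81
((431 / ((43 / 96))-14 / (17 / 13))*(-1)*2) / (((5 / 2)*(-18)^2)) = -2.35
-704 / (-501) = 704 / 501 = 1.41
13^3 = 2197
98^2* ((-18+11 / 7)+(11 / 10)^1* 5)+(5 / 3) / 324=-102019171 / 972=-104957.99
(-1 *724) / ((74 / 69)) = -24978 / 37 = -675.08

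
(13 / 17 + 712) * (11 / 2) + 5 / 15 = 3920.54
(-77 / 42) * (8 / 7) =-44 / 21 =-2.10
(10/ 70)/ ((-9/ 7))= -1/ 9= -0.11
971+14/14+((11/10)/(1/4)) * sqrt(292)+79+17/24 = 44 * sqrt(73)/5+25241/24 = 1126.90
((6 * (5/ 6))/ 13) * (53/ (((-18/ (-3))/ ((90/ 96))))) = 1325/ 416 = 3.19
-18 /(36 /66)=-33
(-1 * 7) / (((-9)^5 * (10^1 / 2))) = 7 / 295245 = 0.00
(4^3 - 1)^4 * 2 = 31505922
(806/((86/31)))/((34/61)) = 762073/1462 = 521.25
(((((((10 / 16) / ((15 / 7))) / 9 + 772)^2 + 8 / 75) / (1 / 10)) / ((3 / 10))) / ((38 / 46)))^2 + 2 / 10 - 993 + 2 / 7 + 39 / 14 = 8948722024244600912603441603 / 15470800208640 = 578426578041321.69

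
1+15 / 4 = 19 / 4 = 4.75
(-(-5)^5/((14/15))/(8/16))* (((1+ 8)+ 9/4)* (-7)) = -2109375/4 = -527343.75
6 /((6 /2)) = 2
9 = 9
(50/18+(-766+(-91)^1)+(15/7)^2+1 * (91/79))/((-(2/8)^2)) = 472962272/34839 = 13575.66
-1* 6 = -6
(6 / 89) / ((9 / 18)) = 12 / 89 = 0.13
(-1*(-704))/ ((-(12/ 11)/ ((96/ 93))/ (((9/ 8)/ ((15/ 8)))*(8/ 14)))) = -247808/ 1085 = -228.39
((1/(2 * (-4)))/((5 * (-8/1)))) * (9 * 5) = 9/64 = 0.14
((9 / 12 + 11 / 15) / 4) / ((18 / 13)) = 1157 / 4320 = 0.27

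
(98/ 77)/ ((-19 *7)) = -2/ 209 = -0.01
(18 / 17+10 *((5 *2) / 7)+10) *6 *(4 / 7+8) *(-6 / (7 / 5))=-32572800 / 5831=-5586.14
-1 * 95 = -95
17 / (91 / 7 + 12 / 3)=1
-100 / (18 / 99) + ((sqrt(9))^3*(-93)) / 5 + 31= -5106 / 5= -1021.20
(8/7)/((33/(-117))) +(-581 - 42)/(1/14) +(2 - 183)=-685843/77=-8907.05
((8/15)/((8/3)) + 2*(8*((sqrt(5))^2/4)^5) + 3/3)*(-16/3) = -16009/60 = -266.82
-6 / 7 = -0.86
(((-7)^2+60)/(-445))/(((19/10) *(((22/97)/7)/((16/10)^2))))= -4736704/465025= -10.19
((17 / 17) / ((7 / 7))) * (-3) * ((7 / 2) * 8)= -84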